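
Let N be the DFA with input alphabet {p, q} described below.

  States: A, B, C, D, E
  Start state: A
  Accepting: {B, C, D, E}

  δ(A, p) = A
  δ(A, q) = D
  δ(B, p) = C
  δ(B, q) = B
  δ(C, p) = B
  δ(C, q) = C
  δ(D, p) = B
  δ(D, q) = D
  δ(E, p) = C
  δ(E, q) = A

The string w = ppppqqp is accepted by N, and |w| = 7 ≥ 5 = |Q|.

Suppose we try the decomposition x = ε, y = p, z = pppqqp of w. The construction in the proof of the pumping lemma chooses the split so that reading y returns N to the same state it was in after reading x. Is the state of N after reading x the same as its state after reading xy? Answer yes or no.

yes

State sequence: A -p-> A

After x (step 0): A. After xy (step 1): A.
They match, so y = p drives N around a cycle from A back to itself; pumping y any number of times keeps N in A before reading z, and xyⁱz ∈ L(N) for every i ≥ 0.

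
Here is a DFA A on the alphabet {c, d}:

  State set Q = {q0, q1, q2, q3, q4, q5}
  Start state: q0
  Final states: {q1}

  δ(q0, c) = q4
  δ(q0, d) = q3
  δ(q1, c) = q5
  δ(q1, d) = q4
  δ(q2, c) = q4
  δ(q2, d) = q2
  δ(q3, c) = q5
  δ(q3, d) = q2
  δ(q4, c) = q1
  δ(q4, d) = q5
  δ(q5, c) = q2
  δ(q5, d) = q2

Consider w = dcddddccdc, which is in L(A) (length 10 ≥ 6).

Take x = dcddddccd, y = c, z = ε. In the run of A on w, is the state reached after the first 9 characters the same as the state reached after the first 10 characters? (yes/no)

no

Run of A on the first 10 characters of w = d c d d d d c c d c:
  step 0: q0  (start)
  step 1: q3  (read d: q0→q3)
  step 2: q5  (read c: q3→q5)
  step 3: q2  (read d: q5→q2)
  step 4: q2  (read d: q2→q2)
  step 5: q2  (read d: q2→q2)
  step 6: q2  (read d: q2→q2)
  step 7: q4  (read c: q2→q4)
  step 8: q1  (read c: q4→q1)
  step 9: q4  (read d: q1→q4)
  step 10: q1  (read c: q4→q1)

After x (step 9): q4. After xy (step 10): q1.
They differ (q4 ≠ q1), so y is not a cycle from the state after x; this split is not the one the pumping-lemma construction produces, and pumping y need not keep the string in L(A).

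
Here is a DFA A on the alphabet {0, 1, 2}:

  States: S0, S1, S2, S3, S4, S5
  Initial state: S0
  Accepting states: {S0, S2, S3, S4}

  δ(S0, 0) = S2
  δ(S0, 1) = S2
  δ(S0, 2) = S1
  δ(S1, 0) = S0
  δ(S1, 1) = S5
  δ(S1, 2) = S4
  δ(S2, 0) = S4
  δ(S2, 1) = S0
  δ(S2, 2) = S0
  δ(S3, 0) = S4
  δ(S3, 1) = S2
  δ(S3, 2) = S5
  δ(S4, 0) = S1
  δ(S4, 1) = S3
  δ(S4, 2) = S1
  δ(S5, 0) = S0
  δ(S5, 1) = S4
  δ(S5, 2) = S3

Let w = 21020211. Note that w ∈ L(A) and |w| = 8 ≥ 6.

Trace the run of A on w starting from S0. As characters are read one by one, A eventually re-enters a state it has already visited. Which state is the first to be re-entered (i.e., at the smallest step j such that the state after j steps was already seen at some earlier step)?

State sequence: S0 -2-> S1 -1-> S5 -0-> S0 -2-> S1 -0-> S0 -2-> S1 -1-> S5 -1-> S4
First repeat at step 3: S0 was already visited.

The earliest repeat is at step j = 3: A is in S0, which it already visited at step i = 0.
With |Q| = 6, pigeonhole forces a state repeat no later than step 6; the substring read between the first and second visits to that state can be pumped.

S0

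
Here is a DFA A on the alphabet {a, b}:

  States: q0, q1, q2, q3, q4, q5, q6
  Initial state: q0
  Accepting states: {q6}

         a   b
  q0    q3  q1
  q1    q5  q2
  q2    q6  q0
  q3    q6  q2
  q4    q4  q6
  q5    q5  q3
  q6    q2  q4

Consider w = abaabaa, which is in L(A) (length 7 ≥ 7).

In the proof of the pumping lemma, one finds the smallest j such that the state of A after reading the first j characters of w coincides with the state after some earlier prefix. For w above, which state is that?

q2

State sequence: q0 -a-> q3 -b-> q2 -a-> q6 -a-> q2 -b-> q0 -a-> q3 -a-> q6
First repeat at step 4: q2 was already visited.

The earliest repeat is at step j = 4: A is in q2, which it already visited at step i = 2.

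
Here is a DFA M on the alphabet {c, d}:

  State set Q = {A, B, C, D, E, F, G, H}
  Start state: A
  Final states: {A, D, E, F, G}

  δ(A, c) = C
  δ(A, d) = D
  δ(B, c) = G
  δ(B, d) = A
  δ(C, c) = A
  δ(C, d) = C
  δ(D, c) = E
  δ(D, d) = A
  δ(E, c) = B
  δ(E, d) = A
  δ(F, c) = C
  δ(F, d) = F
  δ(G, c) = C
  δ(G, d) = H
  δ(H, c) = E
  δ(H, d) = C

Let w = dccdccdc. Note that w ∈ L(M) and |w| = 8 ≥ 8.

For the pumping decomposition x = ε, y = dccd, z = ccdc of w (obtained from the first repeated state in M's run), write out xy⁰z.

ccdc

xy⁰z = xz = ε·ccdc = ccdc.
Reading y = dccd takes M from A back to A, so after x the machine is still in A, and z then leads to the accepting state E. Hence ccdc ∈ L(M).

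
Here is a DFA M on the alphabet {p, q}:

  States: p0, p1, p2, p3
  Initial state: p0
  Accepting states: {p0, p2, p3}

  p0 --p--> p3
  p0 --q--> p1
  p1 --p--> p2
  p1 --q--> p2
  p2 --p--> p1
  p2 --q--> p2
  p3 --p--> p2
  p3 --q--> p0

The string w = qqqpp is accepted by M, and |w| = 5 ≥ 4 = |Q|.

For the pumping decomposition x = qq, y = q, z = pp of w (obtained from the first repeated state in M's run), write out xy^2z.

xy^2z = qq·q·q·pp = qqqqpp.
Reading y = q takes M from p2 back to p2, so after x·y·y the machine is still in p2, and z then leads to the accepting state p2. Hence qqqqpp ∈ L(M).

qqqqpp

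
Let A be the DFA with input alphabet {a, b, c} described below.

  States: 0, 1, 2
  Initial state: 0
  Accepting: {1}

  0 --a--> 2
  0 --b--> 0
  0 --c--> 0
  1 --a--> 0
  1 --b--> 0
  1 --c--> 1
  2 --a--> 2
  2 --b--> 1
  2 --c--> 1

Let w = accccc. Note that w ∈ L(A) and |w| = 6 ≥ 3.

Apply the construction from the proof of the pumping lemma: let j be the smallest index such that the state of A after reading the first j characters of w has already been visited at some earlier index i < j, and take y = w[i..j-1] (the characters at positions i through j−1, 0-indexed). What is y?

Run of A on w = a c c c c c:
  step 0: 0  (start)
  step 1: 2  (read a: 0→2)
  step 2: 1  (read c: 2→1)
  step 3: 1  (read c: 1→1)   ← first repeat (1 seen earlier)
  step 4: 1  (read c: 1→1)
  step 5: 1  (read c: 1→1)
  step 6: 1  (read c: 1→1)

So i = 2, j = 3, giving x = w[0:2] = ac, y = w[2:3] = c, z = w[3:6] = ccc.
Check: |xy| = 3 ≤ 3 and |y| = 1 ≥ 1. Reading y takes A from 1 back to 1, so every xyⁱz is accepted.
Pumping length from the standard proof: p = 3 (the number of states). The repeated state found above gives |xy| = j ≤ 3 and |y| = j − i ≥ 1.

c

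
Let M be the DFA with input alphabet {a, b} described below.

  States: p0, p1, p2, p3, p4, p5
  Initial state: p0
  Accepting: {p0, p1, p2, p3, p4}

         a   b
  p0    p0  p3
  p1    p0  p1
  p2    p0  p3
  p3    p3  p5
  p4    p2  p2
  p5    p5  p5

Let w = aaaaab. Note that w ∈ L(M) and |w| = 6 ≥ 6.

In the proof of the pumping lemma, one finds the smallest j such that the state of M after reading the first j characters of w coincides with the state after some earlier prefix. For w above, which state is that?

p0

Run of M on w = a a a a a b:
  step 0: p0  (start)
  step 1: p0  (read a: p0→p0)   ← first repeat (p0 seen earlier)
  step 2: p0  (read a: p0→p0)
  step 3: p0  (read a: p0→p0)
  step 4: p0  (read a: p0→p0)
  step 5: p0  (read a: p0→p0)
  step 6: p3  (read b: p0→p3)

The earliest repeat is at step j = 1: M is in p0, which it already visited at step i = 0.
Since M has 6 states, any run of length ≥ 6 visits 6+1 states, so by pigeonhole some state repeats within the first 6 steps — that repeat gives the pumpable loop.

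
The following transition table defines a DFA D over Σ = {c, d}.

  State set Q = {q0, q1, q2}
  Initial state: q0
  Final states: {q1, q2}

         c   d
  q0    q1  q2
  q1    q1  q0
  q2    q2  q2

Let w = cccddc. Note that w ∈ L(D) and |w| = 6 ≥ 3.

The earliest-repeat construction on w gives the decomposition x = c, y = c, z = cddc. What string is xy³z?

xy^3z = c·c·c·c·cddc = cccccddc.
Reading y = c takes D from q1 back to q1, so after x·y·y·y the machine is still in q1, and z then leads to the accepting state q2. Hence cccccddc ∈ L(D).

cccccddc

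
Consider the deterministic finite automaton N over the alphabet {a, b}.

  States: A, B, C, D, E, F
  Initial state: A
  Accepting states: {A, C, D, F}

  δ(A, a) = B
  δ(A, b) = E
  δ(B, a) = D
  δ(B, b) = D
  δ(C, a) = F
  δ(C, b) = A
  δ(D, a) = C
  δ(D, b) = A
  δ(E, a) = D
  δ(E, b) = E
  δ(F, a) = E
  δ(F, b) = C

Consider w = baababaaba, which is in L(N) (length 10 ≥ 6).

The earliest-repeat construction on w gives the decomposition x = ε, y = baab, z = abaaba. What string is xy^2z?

baabbaababaaba

xy^2z = ε·baab·baab·abaaba = baabbaababaaba.
Reading y = baab takes N from A back to A, so after x·y·y the machine is still in A, and z then leads to the accepting state F. Hence baabbaababaaba ∈ L(N).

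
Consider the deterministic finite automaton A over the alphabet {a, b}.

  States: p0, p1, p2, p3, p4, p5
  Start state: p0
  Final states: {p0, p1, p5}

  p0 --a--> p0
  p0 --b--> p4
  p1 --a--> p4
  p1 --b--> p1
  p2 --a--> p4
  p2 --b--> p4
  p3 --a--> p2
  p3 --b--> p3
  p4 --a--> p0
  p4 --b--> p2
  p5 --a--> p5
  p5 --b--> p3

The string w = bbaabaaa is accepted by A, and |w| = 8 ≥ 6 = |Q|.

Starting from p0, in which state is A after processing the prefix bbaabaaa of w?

State sequence: p0 -b-> p4 -b-> p2 -a-> p4 -a-> p0 -b-> p4 -a-> p0 -a-> p0 -a-> p0

After reading 8 characters, A is in state p0.

p0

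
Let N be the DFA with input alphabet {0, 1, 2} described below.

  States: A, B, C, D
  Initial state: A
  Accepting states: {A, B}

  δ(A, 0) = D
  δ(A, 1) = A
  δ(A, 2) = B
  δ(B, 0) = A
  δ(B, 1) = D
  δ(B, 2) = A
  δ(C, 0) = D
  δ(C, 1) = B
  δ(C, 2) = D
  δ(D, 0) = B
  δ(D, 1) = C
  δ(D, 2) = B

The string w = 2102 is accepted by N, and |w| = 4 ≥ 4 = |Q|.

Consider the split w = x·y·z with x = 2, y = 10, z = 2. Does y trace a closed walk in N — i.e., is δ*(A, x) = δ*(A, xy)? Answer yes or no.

yes

Run of N on the first 3 characters of w = 2 1 0:
  step 0: A  (start)
  step 1: B  (read 2: A→B)
  step 2: D  (read 1: B→D)
  step 3: B  (read 0: D→B)

After x (step 1): B. After xy (step 3): B.
They match, so y = 10 drives N around a cycle from B back to itself; pumping y any number of times keeps N in B before reading z, and xyⁱz ∈ L(N) for every i ≥ 0.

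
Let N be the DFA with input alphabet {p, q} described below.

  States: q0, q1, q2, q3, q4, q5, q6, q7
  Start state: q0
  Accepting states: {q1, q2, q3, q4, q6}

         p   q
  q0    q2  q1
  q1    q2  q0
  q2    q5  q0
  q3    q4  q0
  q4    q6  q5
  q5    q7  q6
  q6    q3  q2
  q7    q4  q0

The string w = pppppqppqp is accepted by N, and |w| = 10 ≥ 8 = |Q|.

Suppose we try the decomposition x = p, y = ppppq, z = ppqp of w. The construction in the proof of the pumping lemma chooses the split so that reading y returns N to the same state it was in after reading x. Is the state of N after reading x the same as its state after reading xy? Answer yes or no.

yes

Run of N on the first 6 characters of w = p p p p p q:
  step 0: q0  (start)
  step 1: q2  (read p: q0→q2)
  step 2: q5  (read p: q2→q5)
  step 3: q7  (read p: q5→q7)
  step 4: q4  (read p: q7→q4)
  step 5: q6  (read p: q4→q6)
  step 6: q2  (read q: q6→q2)

After x (step 1): q2. After xy (step 6): q2.
They match, so y = ppppq drives N around a cycle from q2 back to itself; pumping y any number of times keeps N in q2 before reading z, and xyⁱz ∈ L(N) for every i ≥ 0.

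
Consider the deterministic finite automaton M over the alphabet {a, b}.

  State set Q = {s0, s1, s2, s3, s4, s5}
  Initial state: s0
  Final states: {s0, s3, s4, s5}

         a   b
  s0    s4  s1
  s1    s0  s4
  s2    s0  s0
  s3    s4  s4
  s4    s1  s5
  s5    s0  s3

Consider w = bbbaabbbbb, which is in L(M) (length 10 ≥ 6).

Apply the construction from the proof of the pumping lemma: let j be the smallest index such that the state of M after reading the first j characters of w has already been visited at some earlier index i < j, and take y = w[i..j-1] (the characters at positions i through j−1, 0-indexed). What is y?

Run of M on w = b b b a a b b b b b:
  step 0: s0  (start)
  step 1: s1  (read b: s0→s1)
  step 2: s4  (read b: s1→s4)
  step 3: s5  (read b: s4→s5)
  step 4: s0  (read a: s5→s0)   ← first repeat (s0 seen earlier)
  step 5: s4  (read a: s0→s4)
  step 6: s5  (read b: s4→s5)
  step 7: s3  (read b: s5→s3)
  step 8: s4  (read b: s3→s4)
  step 9: s5  (read b: s4→s5)
  step 10: s3  (read b: s5→s3)

So i = 0, j = 4, giving x = w[0:0] = ε, y = w[0:4] = bbba, z = w[4:10] = abbbbb.
Check: |xy| = 4 ≤ 6 and |y| = 4 ≥ 1. Reading y takes M from s0 back to s0, so every xyⁱz is accepted.
Since M has 6 states, any run of length ≥ 6 visits 6+1 states, so by pigeonhole some state repeats within the first 6 steps — that repeat gives the pumpable loop.

bbba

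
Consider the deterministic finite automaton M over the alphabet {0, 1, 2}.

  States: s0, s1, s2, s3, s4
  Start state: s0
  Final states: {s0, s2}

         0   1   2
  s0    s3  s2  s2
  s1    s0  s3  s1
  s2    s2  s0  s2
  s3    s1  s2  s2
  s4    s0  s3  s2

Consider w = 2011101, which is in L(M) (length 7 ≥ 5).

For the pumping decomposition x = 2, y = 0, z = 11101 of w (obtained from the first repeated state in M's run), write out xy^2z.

xy^2z = 2·0·0·11101 = 20011101.
Reading y = 0 takes M from s2 back to s2, so after x·y·y the machine is still in s2, and z then leads to the accepting state s2. Hence 20011101 ∈ L(M).

20011101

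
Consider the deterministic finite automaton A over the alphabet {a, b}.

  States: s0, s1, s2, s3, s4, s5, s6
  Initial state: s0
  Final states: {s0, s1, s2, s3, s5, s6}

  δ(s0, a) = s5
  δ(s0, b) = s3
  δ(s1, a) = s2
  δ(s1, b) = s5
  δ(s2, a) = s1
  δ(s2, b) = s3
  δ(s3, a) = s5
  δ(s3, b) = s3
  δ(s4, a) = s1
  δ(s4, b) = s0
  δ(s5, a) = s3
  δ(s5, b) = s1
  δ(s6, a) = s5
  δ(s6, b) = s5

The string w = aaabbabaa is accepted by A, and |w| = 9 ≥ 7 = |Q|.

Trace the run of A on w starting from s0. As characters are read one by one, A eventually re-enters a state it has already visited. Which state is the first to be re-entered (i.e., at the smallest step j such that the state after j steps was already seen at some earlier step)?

Run of A on w = a a a b b a b a a:
  step 0: s0  (start)
  step 1: s5  (read a: s0→s5)
  step 2: s3  (read a: s5→s3)
  step 3: s5  (read a: s3→s5)   ← first repeat (s5 seen earlier)
  step 4: s1  (read b: s5→s1)
  step 5: s5  (read b: s1→s5)
  step 6: s3  (read a: s5→s3)
  step 7: s3  (read b: s3→s3)
  step 8: s5  (read a: s3→s5)
  step 9: s3  (read a: s5→s3)

The earliest repeat is at step j = 3: A is in s5, which it already visited at step i = 1.
Pumping length from the standard proof: p = 7 (the number of states). The repeated state found above gives |xy| = j ≤ 7 and |y| = j − i ≥ 1.

s5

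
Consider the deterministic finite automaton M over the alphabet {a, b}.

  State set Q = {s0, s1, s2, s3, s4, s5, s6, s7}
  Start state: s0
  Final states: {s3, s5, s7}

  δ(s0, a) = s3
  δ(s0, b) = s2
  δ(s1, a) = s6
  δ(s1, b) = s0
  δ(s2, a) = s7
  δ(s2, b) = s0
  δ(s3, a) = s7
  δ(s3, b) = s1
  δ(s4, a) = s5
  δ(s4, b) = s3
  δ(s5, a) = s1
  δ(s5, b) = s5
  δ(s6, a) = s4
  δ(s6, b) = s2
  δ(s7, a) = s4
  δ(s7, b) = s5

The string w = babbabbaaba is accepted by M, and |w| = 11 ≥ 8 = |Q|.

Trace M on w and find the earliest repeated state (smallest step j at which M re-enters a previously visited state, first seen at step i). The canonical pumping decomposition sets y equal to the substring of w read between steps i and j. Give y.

b

Run of M on w = b a b b a b b a a b a:
  step 0: s0  (start)
  step 1: s2  (read b: s0→s2)
  step 2: s7  (read a: s2→s7)
  step 3: s5  (read b: s7→s5)
  step 4: s5  (read b: s5→s5)   ← first repeat (s5 seen earlier)
  step 5: s1  (read a: s5→s1)
  step 6: s0  (read b: s1→s0)
  step 7: s2  (read b: s0→s2)
  step 8: s7  (read a: s2→s7)
  step 9: s4  (read a: s7→s4)
  step 10: s3  (read b: s4→s3)
  step 11: s7  (read a: s3→s7)

So i = 3, j = 4, giving x = w[0:3] = bab, y = w[3:4] = b, z = w[4:11] = abbaaba.
Check: |xy| = 4 ≤ 8 and |y| = 1 ≥ 1. Reading y takes M from s5 back to s5, so every xyⁱz is accepted.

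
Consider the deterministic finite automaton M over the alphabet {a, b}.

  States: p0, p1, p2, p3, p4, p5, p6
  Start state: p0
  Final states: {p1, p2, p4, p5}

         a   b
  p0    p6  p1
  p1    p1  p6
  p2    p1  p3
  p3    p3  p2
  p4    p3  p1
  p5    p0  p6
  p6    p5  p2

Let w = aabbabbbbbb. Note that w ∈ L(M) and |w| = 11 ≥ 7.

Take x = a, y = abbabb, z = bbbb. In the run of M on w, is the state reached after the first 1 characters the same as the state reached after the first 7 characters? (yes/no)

Run of M on the first 7 characters of w = a a b b a b b:
  step 0: p0  (start)
  step 1: p6  (read a: p0→p6)
  step 2: p5  (read a: p6→p5)
  step 3: p6  (read b: p5→p6)
  step 4: p2  (read b: p6→p2)
  step 5: p1  (read a: p2→p1)
  step 6: p6  (read b: p1→p6)
  step 7: p2  (read b: p6→p2)

After x (step 1): p6. After xy (step 7): p2.
They differ (p6 ≠ p2), so y is not a cycle from the state after x; this split is not the one the pumping-lemma construction produces, and pumping y need not keep the string in L(M).

no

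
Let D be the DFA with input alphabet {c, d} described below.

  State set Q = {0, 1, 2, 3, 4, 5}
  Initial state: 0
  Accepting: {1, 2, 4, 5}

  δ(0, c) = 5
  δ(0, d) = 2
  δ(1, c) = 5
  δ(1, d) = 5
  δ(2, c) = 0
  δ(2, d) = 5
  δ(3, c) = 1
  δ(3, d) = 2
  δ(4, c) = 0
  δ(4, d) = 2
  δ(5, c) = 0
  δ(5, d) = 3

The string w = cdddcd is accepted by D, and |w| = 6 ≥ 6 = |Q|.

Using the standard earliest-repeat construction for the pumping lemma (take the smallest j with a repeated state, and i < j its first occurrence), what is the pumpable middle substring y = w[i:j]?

ddd

Run of D on w = c d d d c d:
  step 0: 0  (start)
  step 1: 5  (read c: 0→5)
  step 2: 3  (read d: 5→3)
  step 3: 2  (read d: 3→2)
  step 4: 5  (read d: 2→5)   ← first repeat (5 seen earlier)
  step 5: 0  (read c: 5→0)
  step 6: 2  (read d: 0→2)

So i = 1, j = 4, giving x = w[0:1] = c, y = w[1:4] = ddd, z = w[4:6] = cd.
Check: |xy| = 4 ≤ 6 and |y| = 3 ≥ 1. Reading y takes D from 5 back to 5, so every xyⁱz is accepted.
Since D has 6 states, any run of length ≥ 6 visits 6+1 states, so by pigeonhole some state repeats within the first 6 steps — that repeat gives the pumpable loop.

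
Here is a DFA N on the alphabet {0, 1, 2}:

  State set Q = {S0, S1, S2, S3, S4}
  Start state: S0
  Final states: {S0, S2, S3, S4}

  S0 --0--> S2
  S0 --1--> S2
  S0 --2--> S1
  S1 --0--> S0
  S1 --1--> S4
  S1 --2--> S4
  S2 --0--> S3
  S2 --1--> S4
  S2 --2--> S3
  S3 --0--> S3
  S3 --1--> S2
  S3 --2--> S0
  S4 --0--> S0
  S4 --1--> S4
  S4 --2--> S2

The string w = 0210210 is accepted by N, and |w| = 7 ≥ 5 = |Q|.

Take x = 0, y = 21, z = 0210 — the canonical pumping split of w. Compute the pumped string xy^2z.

021210210

xy^2z = 0·21·21·0210 = 021210210.
Reading y = 21 takes N from S2 back to S2, so after x·y·y the machine is still in S2, and z then leads to the accepting state S3. Hence 021210210 ∈ L(N).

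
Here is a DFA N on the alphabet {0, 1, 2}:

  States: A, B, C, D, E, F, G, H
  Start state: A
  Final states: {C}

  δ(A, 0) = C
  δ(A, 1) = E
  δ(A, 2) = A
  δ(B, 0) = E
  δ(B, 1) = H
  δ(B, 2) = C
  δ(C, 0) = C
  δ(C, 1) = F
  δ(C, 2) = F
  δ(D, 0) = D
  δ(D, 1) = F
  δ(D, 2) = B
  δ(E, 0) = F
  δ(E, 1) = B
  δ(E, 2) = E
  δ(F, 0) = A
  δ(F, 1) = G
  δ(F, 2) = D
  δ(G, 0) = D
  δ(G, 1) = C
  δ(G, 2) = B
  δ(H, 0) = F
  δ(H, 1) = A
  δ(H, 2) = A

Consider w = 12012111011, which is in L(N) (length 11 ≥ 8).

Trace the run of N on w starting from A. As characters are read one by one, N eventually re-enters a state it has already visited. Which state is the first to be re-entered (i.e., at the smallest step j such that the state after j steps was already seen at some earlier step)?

E

State sequence: A -1-> E -2-> E -0-> F -1-> G -2-> B -1-> H -1-> A -1-> E -0-> F -1-> G -1-> C
First repeat at step 2: E was already visited.

The earliest repeat is at step j = 2: N is in E, which it already visited at step i = 1.
The DFA has 8 states, so the proof of the pumping lemma guarantees a repeated state among the first 8+1 visited; the segment between the two visits is the pumpable y.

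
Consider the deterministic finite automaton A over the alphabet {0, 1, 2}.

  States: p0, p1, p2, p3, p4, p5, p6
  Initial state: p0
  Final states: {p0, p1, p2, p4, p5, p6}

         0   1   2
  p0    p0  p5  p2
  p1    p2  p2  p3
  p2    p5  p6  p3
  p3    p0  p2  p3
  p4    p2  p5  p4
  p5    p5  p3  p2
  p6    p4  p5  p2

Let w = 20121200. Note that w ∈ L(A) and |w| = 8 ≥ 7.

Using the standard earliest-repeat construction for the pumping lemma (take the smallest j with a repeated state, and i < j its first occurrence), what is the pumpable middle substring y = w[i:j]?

Run of A on w = 2 0 1 2 1 2 0 0:
  step 0: p0  (start)
  step 1: p2  (read 2: p0→p2)
  step 2: p5  (read 0: p2→p5)
  step 3: p3  (read 1: p5→p3)
  step 4: p3  (read 2: p3→p3)   ← first repeat (p3 seen earlier)
  step 5: p2  (read 1: p3→p2)
  step 6: p3  (read 2: p2→p3)
  step 7: p0  (read 0: p3→p0)
  step 8: p0  (read 0: p0→p0)

So i = 3, j = 4, giving x = w[0:3] = 201, y = w[3:4] = 2, z = w[4:8] = 1200.
Check: |xy| = 4 ≤ 7 and |y| = 1 ≥ 1. Reading y takes A from p3 back to p3, so every xyⁱz is accepted.
With |Q| = 7, pigeonhole forces a state repeat no later than step 7; the substring read between the first and second visits to that state can be pumped.

2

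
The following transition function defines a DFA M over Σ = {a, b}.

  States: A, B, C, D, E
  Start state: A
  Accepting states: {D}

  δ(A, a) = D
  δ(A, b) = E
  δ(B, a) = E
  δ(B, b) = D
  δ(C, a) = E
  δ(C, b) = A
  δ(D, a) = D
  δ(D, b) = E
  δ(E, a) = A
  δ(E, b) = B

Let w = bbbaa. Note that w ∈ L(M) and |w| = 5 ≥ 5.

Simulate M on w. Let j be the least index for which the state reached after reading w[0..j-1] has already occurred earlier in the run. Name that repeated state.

D

Run of M on w = b b b a a:
  step 0: A  (start)
  step 1: E  (read b: A→E)
  step 2: B  (read b: E→B)
  step 3: D  (read b: B→D)
  step 4: D  (read a: D→D)   ← first repeat (D seen earlier)
  step 5: D  (read a: D→D)

The earliest repeat is at step j = 4: M is in D, which it already visited at step i = 3.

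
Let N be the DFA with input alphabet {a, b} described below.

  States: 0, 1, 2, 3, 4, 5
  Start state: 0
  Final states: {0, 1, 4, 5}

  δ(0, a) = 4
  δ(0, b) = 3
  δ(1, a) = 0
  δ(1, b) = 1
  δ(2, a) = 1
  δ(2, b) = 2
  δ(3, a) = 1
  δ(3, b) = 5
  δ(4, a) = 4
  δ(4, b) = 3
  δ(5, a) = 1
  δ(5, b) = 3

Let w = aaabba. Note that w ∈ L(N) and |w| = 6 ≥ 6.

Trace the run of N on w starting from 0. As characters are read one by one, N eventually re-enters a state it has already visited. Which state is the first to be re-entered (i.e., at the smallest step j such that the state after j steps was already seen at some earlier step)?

4

State sequence: 0 -a-> 4 -a-> 4 -a-> 4 -b-> 3 -b-> 5 -a-> 1
First repeat at step 2: 4 was already visited.

The earliest repeat is at step j = 2: N is in 4, which it already visited at step i = 1.
The DFA has 6 states, so the proof of the pumping lemma guarantees a repeated state among the first 6+1 visited; the segment between the two visits is the pumpable y.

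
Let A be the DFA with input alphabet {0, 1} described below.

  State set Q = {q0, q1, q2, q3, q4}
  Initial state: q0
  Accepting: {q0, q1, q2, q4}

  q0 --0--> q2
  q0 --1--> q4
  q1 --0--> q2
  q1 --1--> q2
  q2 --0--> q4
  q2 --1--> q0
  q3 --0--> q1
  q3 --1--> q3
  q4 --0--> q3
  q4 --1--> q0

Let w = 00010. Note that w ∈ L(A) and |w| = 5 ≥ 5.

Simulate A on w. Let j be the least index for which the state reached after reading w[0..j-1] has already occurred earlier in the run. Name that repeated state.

State sequence: q0 -0-> q2 -0-> q4 -0-> q3 -1-> q3 -0-> q1
First repeat at step 4: q3 was already visited.

The earliest repeat is at step j = 4: A is in q3, which it already visited at step i = 3.

q3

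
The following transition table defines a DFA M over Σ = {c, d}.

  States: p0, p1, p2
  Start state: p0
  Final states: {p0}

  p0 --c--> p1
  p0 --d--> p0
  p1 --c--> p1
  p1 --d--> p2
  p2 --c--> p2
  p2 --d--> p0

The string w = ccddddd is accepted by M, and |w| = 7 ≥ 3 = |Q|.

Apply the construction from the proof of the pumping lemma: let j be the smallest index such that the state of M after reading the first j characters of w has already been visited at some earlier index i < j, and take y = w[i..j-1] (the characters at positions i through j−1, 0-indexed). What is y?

c

State sequence: p0 -c-> p1 -c-> p1 -d-> p2 -d-> p0 -d-> p0 -d-> p0 -d-> p0
First repeat at step 2: p1 was already visited.

So i = 1, j = 2, giving x = w[0:1] = c, y = w[1:2] = c, z = w[2:7] = ddddd.
Check: |xy| = 2 ≤ 3 and |y| = 1 ≥ 1. Reading y takes M from p1 back to p1, so every xyⁱz is accepted.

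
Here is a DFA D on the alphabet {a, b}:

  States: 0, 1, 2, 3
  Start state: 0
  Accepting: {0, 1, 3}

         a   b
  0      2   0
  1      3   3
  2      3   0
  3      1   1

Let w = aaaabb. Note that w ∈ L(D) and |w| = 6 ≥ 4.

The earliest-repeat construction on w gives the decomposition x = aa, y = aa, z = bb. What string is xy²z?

xy^2z = aa·aa·aa·bb = aaaaaabb.
Reading y = aa takes D from 3 back to 3, so after x·y·y the machine is still in 3, and z then leads to the accepting state 3. Hence aaaaaabb ∈ L(D).

aaaaaabb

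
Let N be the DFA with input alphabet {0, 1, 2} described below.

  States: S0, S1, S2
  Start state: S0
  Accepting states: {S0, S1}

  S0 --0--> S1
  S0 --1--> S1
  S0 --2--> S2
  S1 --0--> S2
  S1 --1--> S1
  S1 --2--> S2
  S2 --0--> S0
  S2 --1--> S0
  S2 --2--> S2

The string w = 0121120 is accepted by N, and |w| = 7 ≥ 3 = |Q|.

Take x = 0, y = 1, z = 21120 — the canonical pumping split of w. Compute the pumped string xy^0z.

xy⁰z = xz = 0·21120 = 021120.
Reading y = 1 takes N from S1 back to S1, so after x the machine is still in S1, and z then leads to the accepting state S0. Hence 021120 ∈ L(N).

021120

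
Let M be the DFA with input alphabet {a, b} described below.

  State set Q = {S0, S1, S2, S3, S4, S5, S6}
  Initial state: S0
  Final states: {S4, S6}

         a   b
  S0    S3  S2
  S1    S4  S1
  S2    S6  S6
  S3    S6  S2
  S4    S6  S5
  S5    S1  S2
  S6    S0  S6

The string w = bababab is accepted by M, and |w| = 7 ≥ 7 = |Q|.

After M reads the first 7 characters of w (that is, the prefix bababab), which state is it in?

S6

Run of M on the first 7 characters of w = b a b a b a b:
  step 0: S0  (start)
  step 1: S2  (read b: S0→S2)
  step 2: S6  (read a: S2→S6)
  step 3: S6  (read b: S6→S6)
  step 4: S0  (read a: S6→S0)
  step 5: S2  (read b: S0→S2)
  step 6: S6  (read a: S2→S6)
  step 7: S6  (read b: S6→S6)

After reading 7 characters, M is in state S6.
(This kind of state-tracing is the core of the pumping-lemma construction: with 7 states, pigeonhole forces a repeat within the first 7 steps.)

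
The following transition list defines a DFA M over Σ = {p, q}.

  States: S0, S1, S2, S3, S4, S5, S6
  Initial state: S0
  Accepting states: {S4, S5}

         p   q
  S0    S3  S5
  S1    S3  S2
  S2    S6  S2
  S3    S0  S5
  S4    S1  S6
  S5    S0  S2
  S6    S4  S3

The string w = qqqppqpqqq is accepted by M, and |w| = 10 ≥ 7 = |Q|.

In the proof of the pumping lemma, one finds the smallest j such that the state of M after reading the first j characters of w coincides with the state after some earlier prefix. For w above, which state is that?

Run of M on w = q q q p p q p q q q:
  step 0: S0  (start)
  step 1: S5  (read q: S0→S5)
  step 2: S2  (read q: S5→S2)
  step 3: S2  (read q: S2→S2)   ← first repeat (S2 seen earlier)
  step 4: S6  (read p: S2→S6)
  step 5: S4  (read p: S6→S4)
  step 6: S6  (read q: S4→S6)
  step 7: S4  (read p: S6→S4)
  step 8: S6  (read q: S4→S6)
  step 9: S3  (read q: S6→S3)
  step 10: S5  (read q: S3→S5)

The earliest repeat is at step j = 3: M is in S2, which it already visited at step i = 2.

S2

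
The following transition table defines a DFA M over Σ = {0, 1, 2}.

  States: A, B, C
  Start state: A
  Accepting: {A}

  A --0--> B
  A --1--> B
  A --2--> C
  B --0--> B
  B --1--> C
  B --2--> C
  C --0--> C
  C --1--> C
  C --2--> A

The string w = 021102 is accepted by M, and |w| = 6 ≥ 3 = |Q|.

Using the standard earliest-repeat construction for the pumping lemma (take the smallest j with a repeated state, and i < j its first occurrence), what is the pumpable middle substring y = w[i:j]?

State sequence: A -0-> B -2-> C -1-> C -1-> C -0-> C -2-> A
First repeat at step 3: C was already visited.

So i = 2, j = 3, giving x = w[0:2] = 02, y = w[2:3] = 1, z = w[3:6] = 102.
Check: |xy| = 3 ≤ 3 and |y| = 1 ≥ 1. Reading y takes M from C back to C, so every xyⁱz is accepted.

1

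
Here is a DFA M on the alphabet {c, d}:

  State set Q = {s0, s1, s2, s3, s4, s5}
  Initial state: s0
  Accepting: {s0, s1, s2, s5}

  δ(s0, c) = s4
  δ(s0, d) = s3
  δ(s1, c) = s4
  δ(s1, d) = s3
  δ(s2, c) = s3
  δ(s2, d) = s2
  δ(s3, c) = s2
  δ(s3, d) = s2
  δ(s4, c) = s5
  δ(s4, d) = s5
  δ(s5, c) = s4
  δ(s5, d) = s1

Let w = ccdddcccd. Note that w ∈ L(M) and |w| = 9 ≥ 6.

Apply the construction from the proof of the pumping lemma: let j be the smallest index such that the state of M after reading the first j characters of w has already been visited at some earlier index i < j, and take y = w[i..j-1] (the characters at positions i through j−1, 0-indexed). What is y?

State sequence: s0 -c-> s4 -c-> s5 -d-> s1 -d-> s3 -d-> s2 -c-> s3 -c-> s2 -c-> s3 -d-> s2
First repeat at step 6: s3 was already visited.

So i = 4, j = 6, giving x = w[0:4] = ccdd, y = w[4:6] = dc, z = w[6:9] = ccd.
Check: |xy| = 6 ≤ 6 and |y| = 2 ≥ 1. Reading y takes M from s3 back to s3, so every xyⁱz is accepted.
Since M has 6 states, any run of length ≥ 6 visits 6+1 states, so by pigeonhole some state repeats within the first 6 steps — that repeat gives the pumpable loop.

dc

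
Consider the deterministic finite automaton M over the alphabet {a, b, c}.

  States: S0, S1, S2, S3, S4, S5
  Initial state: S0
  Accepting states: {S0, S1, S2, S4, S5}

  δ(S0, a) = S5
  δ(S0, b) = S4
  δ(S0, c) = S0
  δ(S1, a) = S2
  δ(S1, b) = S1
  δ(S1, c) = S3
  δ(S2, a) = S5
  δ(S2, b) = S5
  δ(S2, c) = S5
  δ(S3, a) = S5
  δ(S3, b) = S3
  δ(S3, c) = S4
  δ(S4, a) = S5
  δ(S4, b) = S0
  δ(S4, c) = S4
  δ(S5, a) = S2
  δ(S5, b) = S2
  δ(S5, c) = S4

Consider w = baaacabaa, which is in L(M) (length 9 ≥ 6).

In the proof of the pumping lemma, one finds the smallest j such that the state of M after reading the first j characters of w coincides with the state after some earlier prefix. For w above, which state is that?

State sequence: S0 -b-> S4 -a-> S5 -a-> S2 -a-> S5 -c-> S4 -a-> S5 -b-> S2 -a-> S5 -a-> S2
First repeat at step 4: S5 was already visited.

The earliest repeat is at step j = 4: M is in S5, which it already visited at step i = 2.
Since M has 6 states, any run of length ≥ 6 visits 6+1 states, so by pigeonhole some state repeats within the first 6 steps — that repeat gives the pumpable loop.

S5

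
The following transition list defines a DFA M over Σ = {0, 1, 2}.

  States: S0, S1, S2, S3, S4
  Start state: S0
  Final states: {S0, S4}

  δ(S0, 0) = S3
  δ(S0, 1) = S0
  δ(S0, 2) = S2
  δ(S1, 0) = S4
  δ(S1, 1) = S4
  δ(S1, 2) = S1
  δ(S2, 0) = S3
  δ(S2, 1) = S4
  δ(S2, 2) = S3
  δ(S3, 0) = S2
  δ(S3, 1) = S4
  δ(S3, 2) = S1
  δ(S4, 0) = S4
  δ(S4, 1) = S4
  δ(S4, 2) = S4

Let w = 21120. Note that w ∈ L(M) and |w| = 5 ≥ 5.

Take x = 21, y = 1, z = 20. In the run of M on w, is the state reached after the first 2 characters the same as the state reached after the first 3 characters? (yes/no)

State sequence: S0 -2-> S2 -1-> S4 -1-> S4

After x (step 2): S4. After xy (step 3): S4.
They match, so y = 1 drives M around a cycle from S4 back to itself; pumping y any number of times keeps M in S4 before reading z, and xyⁱz ∈ L(M) for every i ≥ 0.

yes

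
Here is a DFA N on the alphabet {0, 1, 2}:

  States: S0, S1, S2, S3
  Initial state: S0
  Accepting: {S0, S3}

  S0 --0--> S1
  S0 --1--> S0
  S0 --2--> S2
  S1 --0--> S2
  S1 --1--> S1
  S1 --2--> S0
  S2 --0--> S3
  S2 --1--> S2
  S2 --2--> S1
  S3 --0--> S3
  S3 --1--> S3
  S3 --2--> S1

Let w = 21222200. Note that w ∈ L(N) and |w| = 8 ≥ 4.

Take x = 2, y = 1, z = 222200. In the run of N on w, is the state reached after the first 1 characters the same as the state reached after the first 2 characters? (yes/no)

State sequence: S0 -2-> S2 -1-> S2

After x (step 1): S2. After xy (step 2): S2.
They match, so y = 1 drives N around a cycle from S2 back to itself; pumping y any number of times keeps N in S2 before reading z, and xyⁱz ∈ L(N) for every i ≥ 0.

yes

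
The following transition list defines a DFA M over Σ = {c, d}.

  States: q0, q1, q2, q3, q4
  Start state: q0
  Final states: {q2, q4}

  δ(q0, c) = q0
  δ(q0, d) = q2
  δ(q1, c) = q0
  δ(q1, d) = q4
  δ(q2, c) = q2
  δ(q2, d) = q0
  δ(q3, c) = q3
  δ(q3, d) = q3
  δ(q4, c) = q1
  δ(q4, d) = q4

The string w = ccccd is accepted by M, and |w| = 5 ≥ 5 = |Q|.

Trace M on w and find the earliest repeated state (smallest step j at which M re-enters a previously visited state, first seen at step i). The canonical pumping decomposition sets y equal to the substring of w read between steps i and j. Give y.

State sequence: q0 -c-> q0 -c-> q0 -c-> q0 -c-> q0 -d-> q2
First repeat at step 1: q0 was already visited.

So i = 0, j = 1, giving x = w[0:0] = ε, y = w[0:1] = c, z = w[1:5] = cccd.
Check: |xy| = 1 ≤ 5 and |y| = 1 ≥ 1. Reading y takes M from q0 back to q0, so every xyⁱz is accepted.

c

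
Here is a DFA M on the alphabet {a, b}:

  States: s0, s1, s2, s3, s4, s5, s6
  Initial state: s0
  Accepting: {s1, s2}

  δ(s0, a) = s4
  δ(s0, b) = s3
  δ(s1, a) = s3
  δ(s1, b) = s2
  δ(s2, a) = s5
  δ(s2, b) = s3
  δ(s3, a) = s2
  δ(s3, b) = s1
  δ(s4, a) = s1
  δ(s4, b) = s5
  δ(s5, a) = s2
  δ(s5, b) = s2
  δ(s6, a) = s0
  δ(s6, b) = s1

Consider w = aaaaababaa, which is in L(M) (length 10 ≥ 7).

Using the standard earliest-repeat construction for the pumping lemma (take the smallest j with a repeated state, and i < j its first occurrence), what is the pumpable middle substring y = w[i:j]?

State sequence: s0 -a-> s4 -a-> s1 -a-> s3 -a-> s2 -a-> s5 -b-> s2 -a-> s5 -b-> s2 -a-> s5 -a-> s2
First repeat at step 6: s2 was already visited.

So i = 4, j = 6, giving x = w[0:4] = aaaa, y = w[4:6] = ab, z = w[6:10] = abaa.
Check: |xy| = 6 ≤ 7 and |y| = 2 ≥ 1. Reading y takes M from s2 back to s2, so every xyⁱz is accepted.

ab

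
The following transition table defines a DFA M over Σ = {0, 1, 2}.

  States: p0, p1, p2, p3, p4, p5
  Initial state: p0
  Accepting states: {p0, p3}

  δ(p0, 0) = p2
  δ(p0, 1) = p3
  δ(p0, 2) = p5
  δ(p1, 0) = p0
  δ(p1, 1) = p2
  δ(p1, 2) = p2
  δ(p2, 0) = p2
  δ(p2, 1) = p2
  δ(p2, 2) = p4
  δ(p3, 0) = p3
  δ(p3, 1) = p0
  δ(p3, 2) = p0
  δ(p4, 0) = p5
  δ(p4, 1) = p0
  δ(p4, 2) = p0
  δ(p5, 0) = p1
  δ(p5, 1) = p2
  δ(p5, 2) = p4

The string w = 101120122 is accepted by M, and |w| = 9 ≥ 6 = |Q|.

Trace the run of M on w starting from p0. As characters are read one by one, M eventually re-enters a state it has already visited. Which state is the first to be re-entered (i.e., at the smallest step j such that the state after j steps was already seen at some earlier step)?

Run of M on w = 1 0 1 1 2 0 1 2 2:
  step 0: p0  (start)
  step 1: p3  (read 1: p0→p3)
  step 2: p3  (read 0: p3→p3)   ← first repeat (p3 seen earlier)
  step 3: p0  (read 1: p3→p0)
  step 4: p3  (read 1: p0→p3)
  step 5: p0  (read 2: p3→p0)
  step 6: p2  (read 0: p0→p2)
  step 7: p2  (read 1: p2→p2)
  step 8: p4  (read 2: p2→p4)
  step 9: p0  (read 2: p4→p0)

The earliest repeat is at step j = 2: M is in p3, which it already visited at step i = 1.

p3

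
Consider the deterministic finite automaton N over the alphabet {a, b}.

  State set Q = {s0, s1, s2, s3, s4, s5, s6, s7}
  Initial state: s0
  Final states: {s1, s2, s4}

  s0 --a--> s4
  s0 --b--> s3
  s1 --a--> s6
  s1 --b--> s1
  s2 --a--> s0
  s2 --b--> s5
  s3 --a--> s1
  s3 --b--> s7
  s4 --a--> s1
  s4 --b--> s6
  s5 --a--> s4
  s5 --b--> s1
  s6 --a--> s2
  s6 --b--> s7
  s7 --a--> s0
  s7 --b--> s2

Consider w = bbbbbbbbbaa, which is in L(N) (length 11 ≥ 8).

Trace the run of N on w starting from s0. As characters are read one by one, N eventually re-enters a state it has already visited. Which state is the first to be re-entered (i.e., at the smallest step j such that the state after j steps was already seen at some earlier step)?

Run of N on w = b b b b b b b b b a a:
  step 0: s0  (start)
  step 1: s3  (read b: s0→s3)
  step 2: s7  (read b: s3→s7)
  step 3: s2  (read b: s7→s2)
  step 4: s5  (read b: s2→s5)
  step 5: s1  (read b: s5→s1)
  step 6: s1  (read b: s1→s1)   ← first repeat (s1 seen earlier)
  step 7: s1  (read b: s1→s1)
  step 8: s1  (read b: s1→s1)
  step 9: s1  (read b: s1→s1)
  step 10: s6  (read a: s1→s6)
  step 11: s2  (read a: s6→s2)

The earliest repeat is at step j = 6: N is in s1, which it already visited at step i = 5.
Pumping length from the standard proof: p = 8 (the number of states). The repeated state found above gives |xy| = j ≤ 8 and |y| = j − i ≥ 1.

s1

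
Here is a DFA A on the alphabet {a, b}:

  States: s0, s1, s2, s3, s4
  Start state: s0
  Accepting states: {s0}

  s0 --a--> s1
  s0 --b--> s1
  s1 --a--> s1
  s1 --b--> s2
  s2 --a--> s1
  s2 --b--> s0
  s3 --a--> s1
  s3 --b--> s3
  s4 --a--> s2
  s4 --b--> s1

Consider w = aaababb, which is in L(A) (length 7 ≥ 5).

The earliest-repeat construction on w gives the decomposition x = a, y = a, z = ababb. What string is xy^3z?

aaaaababb

xy^3z = a·a·a·a·ababb = aaaaababb.
Reading y = a takes A from s1 back to s1, so after x·y·y·y the machine is still in s1, and z then leads to the accepting state s0. Hence aaaaababb ∈ L(A).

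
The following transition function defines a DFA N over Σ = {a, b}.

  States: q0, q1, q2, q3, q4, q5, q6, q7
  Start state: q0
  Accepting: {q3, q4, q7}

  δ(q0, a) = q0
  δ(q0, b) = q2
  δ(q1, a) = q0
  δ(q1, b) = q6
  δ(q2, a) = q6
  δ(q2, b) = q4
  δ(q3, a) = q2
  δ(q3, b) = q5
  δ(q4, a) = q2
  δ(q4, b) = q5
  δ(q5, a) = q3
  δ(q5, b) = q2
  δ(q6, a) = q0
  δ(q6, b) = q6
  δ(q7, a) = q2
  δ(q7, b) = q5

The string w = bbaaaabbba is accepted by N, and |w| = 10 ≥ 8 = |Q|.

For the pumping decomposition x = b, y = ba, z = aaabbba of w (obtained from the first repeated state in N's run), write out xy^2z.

xy^2z = b·ba·ba·aaabbba = bbabaaaabbba.
Reading y = ba takes N from q2 back to q2, so after x·y·y the machine is still in q2, and z then leads to the accepting state q3. Hence bbabaaaabbba ∈ L(N).

bbabaaaabbba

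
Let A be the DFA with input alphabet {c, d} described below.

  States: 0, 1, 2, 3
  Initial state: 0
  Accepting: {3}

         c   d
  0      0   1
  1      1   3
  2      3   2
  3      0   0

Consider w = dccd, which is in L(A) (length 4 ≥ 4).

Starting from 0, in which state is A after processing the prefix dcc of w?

1

State sequence: 0 -d-> 1 -c-> 1 -c-> 1

After reading 3 characters, A is in state 1.
(This kind of state-tracing is the core of the pumping-lemma construction: with 4 states, pigeonhole forces a repeat within the first 4 steps.)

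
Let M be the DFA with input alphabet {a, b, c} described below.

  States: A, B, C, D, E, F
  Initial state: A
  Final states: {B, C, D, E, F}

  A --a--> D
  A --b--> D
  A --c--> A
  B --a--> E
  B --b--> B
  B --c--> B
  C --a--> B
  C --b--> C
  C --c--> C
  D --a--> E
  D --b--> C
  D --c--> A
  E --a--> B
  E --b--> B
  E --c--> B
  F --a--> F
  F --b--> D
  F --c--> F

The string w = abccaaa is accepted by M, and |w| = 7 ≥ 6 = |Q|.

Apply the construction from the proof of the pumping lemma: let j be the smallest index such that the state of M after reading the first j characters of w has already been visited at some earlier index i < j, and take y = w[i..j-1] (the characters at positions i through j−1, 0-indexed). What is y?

Run of M on w = a b c c a a a:
  step 0: A  (start)
  step 1: D  (read a: A→D)
  step 2: C  (read b: D→C)
  step 3: C  (read c: C→C)   ← first repeat (C seen earlier)
  step 4: C  (read c: C→C)
  step 5: B  (read a: C→B)
  step 6: E  (read a: B→E)
  step 7: B  (read a: E→B)

So i = 2, j = 3, giving x = w[0:2] = ab, y = w[2:3] = c, z = w[3:7] = caaa.
Check: |xy| = 3 ≤ 6 and |y| = 1 ≥ 1. Reading y takes M from C back to C, so every xyⁱz is accepted.
The DFA has 6 states, so the proof of the pumping lemma guarantees a repeated state among the first 6+1 visited; the segment between the two visits is the pumpable y.

c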